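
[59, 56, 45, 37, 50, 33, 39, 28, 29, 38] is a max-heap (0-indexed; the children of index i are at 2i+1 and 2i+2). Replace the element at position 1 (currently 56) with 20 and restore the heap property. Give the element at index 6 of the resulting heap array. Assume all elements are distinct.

39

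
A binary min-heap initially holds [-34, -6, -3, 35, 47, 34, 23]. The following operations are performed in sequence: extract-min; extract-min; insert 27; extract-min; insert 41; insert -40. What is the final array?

extract-min → returns -34:
  remove root -34; move last element 23 to root → [23, -6, -3, 35, 47, 34]
  23 vs smaller child -6 at index 1, swap → [-6, 23, -3, 35, 47, 34]
extract-min → returns -6:
  remove root -6; move last element 34 to root → [34, 23, -3, 35, 47]
  34 vs smaller child -3 at index 2, swap → [-3, 23, 34, 35, 47]
insert 27:
  append 27 at index 5 → [-3, 23, 34, 35, 47, 27]
  27 < parent 34 at index 2, swap → [-3, 23, 27, 35, 47, 34]
extract-min → returns -3:
  remove root -3; move last element 34 to root → [34, 23, 27, 35, 47]
  34 vs smaller child 23 at index 1, swap → [23, 34, 27, 35, 47]
insert 41:
  append 41 at index 5 → [23, 34, 27, 35, 47, 41] (no swap needed)
insert -40:
  append -40 at index 6 → [23, 34, 27, 35, 47, 41, -40]
  -40 < parent 27 at index 2, swap → [23, 34, -40, 35, 47, 41, 27]
  -40 < parent 23 at index 0, swap → [-40, 34, 23, 35, 47, 41, 27]

[-40, 34, 23, 35, 47, 41, 27]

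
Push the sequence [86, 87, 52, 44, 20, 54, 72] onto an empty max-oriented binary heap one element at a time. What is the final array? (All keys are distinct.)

Insert 86:
  append 86 at index 0 → [86] (no swap needed)
Insert 87:
  append 87 at index 1 → [86, 87]
  87 > parent 86 at index 0, swap → [87, 86]
Insert 52:
  append 52 at index 2 → [87, 86, 52] (no swap needed)
Insert 44:
  append 44 at index 3 → [87, 86, 52, 44] (no swap needed)
Insert 20:
  append 20 at index 4 → [87, 86, 52, 44, 20] (no swap needed)
Insert 54:
  append 54 at index 5 → [87, 86, 52, 44, 20, 54]
  54 > parent 52 at index 2, swap → [87, 86, 54, 44, 20, 52]
Insert 72:
  append 72 at index 6 → [87, 86, 54, 44, 20, 52, 72]
  72 > parent 54 at index 2, swap → [87, 86, 72, 44, 20, 52, 54]

[87, 86, 72, 44, 20, 52, 54]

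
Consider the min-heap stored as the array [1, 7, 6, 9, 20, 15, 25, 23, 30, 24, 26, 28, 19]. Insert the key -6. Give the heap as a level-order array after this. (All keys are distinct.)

append -6 at index 13 → [1, 7, 6, 9, 20, 15, 25, 23, 30, 24, 26, 28, 19, -6]
-6 < parent 25 at index 6, swap → [1, 7, 6, 9, 20, 15, -6, 23, 30, 24, 26, 28, 19, 25]
-6 < parent 6 at index 2, swap → [1, 7, -6, 9, 20, 15, 6, 23, 30, 24, 26, 28, 19, 25]
-6 < parent 1 at index 0, swap → [-6, 7, 1, 9, 20, 15, 6, 23, 30, 24, 26, 28, 19, 25]

[-6, 7, 1, 9, 20, 15, 6, 23, 30, 24, 26, 28, 19, 25]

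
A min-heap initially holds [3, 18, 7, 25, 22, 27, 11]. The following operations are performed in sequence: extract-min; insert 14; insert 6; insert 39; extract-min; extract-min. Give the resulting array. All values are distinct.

[11, 18, 14, 25, 22, 27, 39]

extract-min → returns 3:
  remove root 3; move last element 11 to root → [11, 18, 7, 25, 22, 27]
  11 vs smaller child 7 at index 2, swap → [7, 18, 11, 25, 22, 27]
insert 14:
  append 14 at index 6 → [7, 18, 11, 25, 22, 27, 14] (no swap needed)
insert 6:
  append 6 at index 7 → [7, 18, 11, 25, 22, 27, 14, 6]
  6 < parent 25 at index 3, swap → [7, 18, 11, 6, 22, 27, 14, 25]
  6 < parent 18 at index 1, swap → [7, 6, 11, 18, 22, 27, 14, 25]
  6 < parent 7 at index 0, swap → [6, 7, 11, 18, 22, 27, 14, 25]
insert 39:
  append 39 at index 8 → [6, 7, 11, 18, 22, 27, 14, 25, 39] (no swap needed)
extract-min → returns 6:
  remove root 6; move last element 39 to root → [39, 7, 11, 18, 22, 27, 14, 25]
  39 vs smaller child 7 at index 1, swap → [7, 39, 11, 18, 22, 27, 14, 25]
  39 vs smaller child 18 at index 3, swap → [7, 18, 11, 39, 22, 27, 14, 25]
  39 vs only child 25 at index 7, swap → [7, 18, 11, 25, 22, 27, 14, 39]
extract-min → returns 7:
  remove root 7; move last element 39 to root → [39, 18, 11, 25, 22, 27, 14]
  39 vs smaller child 11 at index 2, swap → [11, 18, 39, 25, 22, 27, 14]
  39 vs smaller child 14 at index 6, swap → [11, 18, 14, 25, 22, 27, 39]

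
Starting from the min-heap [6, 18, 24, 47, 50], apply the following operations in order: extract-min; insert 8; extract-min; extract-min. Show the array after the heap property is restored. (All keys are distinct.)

[24, 47, 50]

extract-min → returns 6:
  remove root 6; move last element 50 to root → [50, 18, 24, 47]
  50 vs smaller child 18 at index 1, swap → [18, 50, 24, 47]
  50 vs only child 47 at index 3, swap → [18, 47, 24, 50]
insert 8:
  append 8 at index 4 → [18, 47, 24, 50, 8]
  8 < parent 47 at index 1, swap → [18, 8, 24, 50, 47]
  8 < parent 18 at index 0, swap → [8, 18, 24, 50, 47]
extract-min → returns 8:
  remove root 8; move last element 47 to root → [47, 18, 24, 50]
  47 vs smaller child 18 at index 1, swap → [18, 47, 24, 50]
extract-min → returns 18:
  remove root 18; move last element 50 to root → [50, 47, 24]
  50 vs smaller child 24 at index 2, swap → [24, 47, 50]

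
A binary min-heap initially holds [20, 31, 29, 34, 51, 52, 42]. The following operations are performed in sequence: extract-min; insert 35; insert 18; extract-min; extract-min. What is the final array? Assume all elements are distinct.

extract-min → returns 20:
  remove root 20; move last element 42 to root → [42, 31, 29, 34, 51, 52]
  42 vs smaller child 29 at index 2, swap → [29, 31, 42, 34, 51, 52]
insert 35:
  append 35 at index 6 → [29, 31, 42, 34, 51, 52, 35]
  35 < parent 42 at index 2, swap → [29, 31, 35, 34, 51, 52, 42]
insert 18:
  append 18 at index 7 → [29, 31, 35, 34, 51, 52, 42, 18]
  18 < parent 34 at index 3, swap → [29, 31, 35, 18, 51, 52, 42, 34]
  18 < parent 31 at index 1, swap → [29, 18, 35, 31, 51, 52, 42, 34]
  18 < parent 29 at index 0, swap → [18, 29, 35, 31, 51, 52, 42, 34]
extract-min → returns 18:
  remove root 18; move last element 34 to root → [34, 29, 35, 31, 51, 52, 42]
  34 vs smaller child 29 at index 1, swap → [29, 34, 35, 31, 51, 52, 42]
  34 vs smaller child 31 at index 3, swap → [29, 31, 35, 34, 51, 52, 42]
extract-min → returns 29:
  remove root 29; move last element 42 to root → [42, 31, 35, 34, 51, 52]
  42 vs smaller child 31 at index 1, swap → [31, 42, 35, 34, 51, 52]
  42 vs smaller child 34 at index 3, swap → [31, 34, 35, 42, 51, 52]

[31, 34, 35, 42, 51, 52]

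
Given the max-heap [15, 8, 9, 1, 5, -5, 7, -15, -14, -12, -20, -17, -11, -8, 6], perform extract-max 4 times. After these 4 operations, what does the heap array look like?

extract-max #1 returns 15:
  remove root 15; move last element 6 to root → [6, 8, 9, 1, 5, -5, 7, -15, -14, -12, -20, -17, -11, -8]
  6 vs larger child 9 at index 2, swap → [9, 8, 6, 1, 5, -5, 7, -15, -14, -12, -20, -17, -11, -8]
  6 vs larger child 7 at index 6, swap → [9, 8, 7, 1, 5, -5, 6, -15, -14, -12, -20, -17, -11, -8]
extract-max #2 returns 9:
  remove root 9; move last element -8 to root → [-8, 8, 7, 1, 5, -5, 6, -15, -14, -12, -20, -17, -11]
  -8 vs larger child 8 at index 1, swap → [8, -8, 7, 1, 5, -5, 6, -15, -14, -12, -20, -17, -11]
  -8 vs larger child 5 at index 4, swap → [8, 5, 7, 1, -8, -5, 6, -15, -14, -12, -20, -17, -11]
extract-max #3 returns 8:
  remove root 8; move last element -11 to root → [-11, 5, 7, 1, -8, -5, 6, -15, -14, -12, -20, -17]
  -11 vs larger child 7 at index 2, swap → [7, 5, -11, 1, -8, -5, 6, -15, -14, -12, -20, -17]
  -11 vs larger child 6 at index 6, swap → [7, 5, 6, 1, -8, -5, -11, -15, -14, -12, -20, -17]
extract-max #4 returns 7:
  remove root 7; move last element -17 to root → [-17, 5, 6, 1, -8, -5, -11, -15, -14, -12, -20]
  -17 vs larger child 6 at index 2, swap → [6, 5, -17, 1, -8, -5, -11, -15, -14, -12, -20]
  -17 vs larger child -5 at index 5, swap → [6, 5, -5, 1, -8, -17, -11, -15, -14, -12, -20]

[6, 5, -5, 1, -8, -17, -11, -15, -14, -12, -20]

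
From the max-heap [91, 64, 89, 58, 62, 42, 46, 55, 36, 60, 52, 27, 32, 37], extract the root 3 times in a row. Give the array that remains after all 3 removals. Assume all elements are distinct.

[62, 60, 46, 58, 52, 42, 37, 55, 36, 32, 27]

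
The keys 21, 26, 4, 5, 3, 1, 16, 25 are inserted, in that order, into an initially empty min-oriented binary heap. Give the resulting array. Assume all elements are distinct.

[1, 4, 3, 25, 5, 21, 16, 26]

Insert 21:
  append 21 at index 0 → [21] (no swap needed)
Insert 26:
  append 26 at index 1 → [21, 26] (no swap needed)
Insert 4:
  append 4 at index 2 → [21, 26, 4]
  4 < parent 21 at index 0, swap → [4, 26, 21]
Insert 5:
  append 5 at index 3 → [4, 26, 21, 5]
  5 < parent 26 at index 1, swap → [4, 5, 21, 26]
Insert 3:
  append 3 at index 4 → [4, 5, 21, 26, 3]
  3 < parent 5 at index 1, swap → [4, 3, 21, 26, 5]
  3 < parent 4 at index 0, swap → [3, 4, 21, 26, 5]
Insert 1:
  append 1 at index 5 → [3, 4, 21, 26, 5, 1]
  1 < parent 21 at index 2, swap → [3, 4, 1, 26, 5, 21]
  1 < parent 3 at index 0, swap → [1, 4, 3, 26, 5, 21]
Insert 16:
  append 16 at index 6 → [1, 4, 3, 26, 5, 21, 16] (no swap needed)
Insert 25:
  append 25 at index 7 → [1, 4, 3, 26, 5, 21, 16, 25]
  25 < parent 26 at index 3, swap → [1, 4, 3, 25, 5, 21, 16, 26]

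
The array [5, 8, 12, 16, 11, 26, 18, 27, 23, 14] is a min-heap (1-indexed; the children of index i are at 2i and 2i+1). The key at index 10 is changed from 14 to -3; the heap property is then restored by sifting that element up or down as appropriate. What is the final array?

set index 10 from 14 to -3 → [5, 8, 12, 16, 11, 26, 18, 27, 23, -3]
-3 < parent 11 at index 5, swap → [5, 8, 12, 16, -3, 26, 18, 27, 23, 11]
-3 < parent 8 at index 2, swap → [5, -3, 12, 16, 8, 26, 18, 27, 23, 11]
-3 < parent 5 at index 1, swap → [-3, 5, 12, 16, 8, 26, 18, 27, 23, 11]

[-3, 5, 12, 16, 8, 26, 18, 27, 23, 11]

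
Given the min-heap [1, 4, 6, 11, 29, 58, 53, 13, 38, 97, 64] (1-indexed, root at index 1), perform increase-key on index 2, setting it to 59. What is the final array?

[1, 11, 6, 13, 29, 58, 53, 59, 38, 97, 64]

set index 2 from 4 to 59 → [1, 59, 6, 11, 29, 58, 53, 13, 38, 97, 64]
59 vs smaller child 11 at index 4, swap → [1, 11, 6, 59, 29, 58, 53, 13, 38, 97, 64]
59 vs smaller child 13 at index 8, swap → [1, 11, 6, 13, 29, 58, 53, 59, 38, 97, 64]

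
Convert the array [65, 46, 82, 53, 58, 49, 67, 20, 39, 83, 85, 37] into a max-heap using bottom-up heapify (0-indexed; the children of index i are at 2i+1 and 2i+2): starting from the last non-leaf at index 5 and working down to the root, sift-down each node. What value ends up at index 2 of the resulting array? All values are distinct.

sift down from index 5: already satisfies heap property
sift down from index 4:
  58 vs larger child 85 at index 10, swap → [65, 46, 82, 53, 85, 49, 67, 20, 39, 83, 58, 37]
sift down from index 3: already satisfies heap property
sift down from index 2: already satisfies heap property
sift down from index 1:
  46 vs larger child 85 at index 4, swap → [65, 85, 82, 53, 46, 49, 67, 20, 39, 83, 58, 37]
  46 vs larger child 83 at index 9, swap → [65, 85, 82, 53, 83, 49, 67, 20, 39, 46, 58, 37]
sift down from index 0:
  65 vs larger child 85 at index 1, swap → [85, 65, 82, 53, 83, 49, 67, 20, 39, 46, 58, 37]
  65 vs larger child 83 at index 4, swap → [85, 83, 82, 53, 65, 49, 67, 20, 39, 46, 58, 37]
resulting array: [85, 83, 82, 53, 65, 49, 67, 20, 39, 46, 58, 37]

82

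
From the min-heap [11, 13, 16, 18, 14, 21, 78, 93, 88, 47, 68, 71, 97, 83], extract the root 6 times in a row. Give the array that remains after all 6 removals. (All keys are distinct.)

[47, 68, 71, 88, 97, 83, 78, 93]

extract-min #1 returns 11:
  remove root 11; move last element 83 to root → [83, 13, 16, 18, 14, 21, 78, 93, 88, 47, 68, 71, 97]
  83 vs smaller child 13 at index 1, swap → [13, 83, 16, 18, 14, 21, 78, 93, 88, 47, 68, 71, 97]
  83 vs smaller child 14 at index 4, swap → [13, 14, 16, 18, 83, 21, 78, 93, 88, 47, 68, 71, 97]
  83 vs smaller child 47 at index 9, swap → [13, 14, 16, 18, 47, 21, 78, 93, 88, 83, 68, 71, 97]
extract-min #2 returns 13:
  remove root 13; move last element 97 to root → [97, 14, 16, 18, 47, 21, 78, 93, 88, 83, 68, 71]
  97 vs smaller child 14 at index 1, swap → [14, 97, 16, 18, 47, 21, 78, 93, 88, 83, 68, 71]
  97 vs smaller child 18 at index 3, swap → [14, 18, 16, 97, 47, 21, 78, 93, 88, 83, 68, 71]
  97 vs smaller child 88 at index 8, swap → [14, 18, 16, 88, 47, 21, 78, 93, 97, 83, 68, 71]
extract-min #3 returns 14:
  remove root 14; move last element 71 to root → [71, 18, 16, 88, 47, 21, 78, 93, 97, 83, 68]
  71 vs smaller child 16 at index 2, swap → [16, 18, 71, 88, 47, 21, 78, 93, 97, 83, 68]
  71 vs smaller child 21 at index 5, swap → [16, 18, 21, 88, 47, 71, 78, 93, 97, 83, 68]
extract-min #4 returns 16:
  remove root 16; move last element 68 to root → [68, 18, 21, 88, 47, 71, 78, 93, 97, 83]
  68 vs smaller child 18 at index 1, swap → [18, 68, 21, 88, 47, 71, 78, 93, 97, 83]
  68 vs smaller child 47 at index 4, swap → [18, 47, 21, 88, 68, 71, 78, 93, 97, 83]
extract-min #5 returns 18:
  remove root 18; move last element 83 to root → [83, 47, 21, 88, 68, 71, 78, 93, 97]
  83 vs smaller child 21 at index 2, swap → [21, 47, 83, 88, 68, 71, 78, 93, 97]
  83 vs smaller child 71 at index 5, swap → [21, 47, 71, 88, 68, 83, 78, 93, 97]
extract-min #6 returns 21:
  remove root 21; move last element 97 to root → [97, 47, 71, 88, 68, 83, 78, 93]
  97 vs smaller child 47 at index 1, swap → [47, 97, 71, 88, 68, 83, 78, 93]
  97 vs smaller child 68 at index 4, swap → [47, 68, 71, 88, 97, 83, 78, 93]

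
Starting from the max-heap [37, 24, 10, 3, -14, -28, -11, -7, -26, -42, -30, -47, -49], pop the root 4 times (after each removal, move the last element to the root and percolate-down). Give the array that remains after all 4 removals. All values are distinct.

[-7, -14, -11, -26, -42, -28, -47, -49, -30]

extract-max #1 returns 37:
  remove root 37; move last element -49 to root → [-49, 24, 10, 3, -14, -28, -11, -7, -26, -42, -30, -47]
  -49 vs larger child 24 at index 1, swap → [24, -49, 10, 3, -14, -28, -11, -7, -26, -42, -30, -47]
  -49 vs larger child 3 at index 3, swap → [24, 3, 10, -49, -14, -28, -11, -7, -26, -42, -30, -47]
  -49 vs larger child -7 at index 7, swap → [24, 3, 10, -7, -14, -28, -11, -49, -26, -42, -30, -47]
extract-max #2 returns 24:
  remove root 24; move last element -47 to root → [-47, 3, 10, -7, -14, -28, -11, -49, -26, -42, -30]
  -47 vs larger child 10 at index 2, swap → [10, 3, -47, -7, -14, -28, -11, -49, -26, -42, -30]
  -47 vs larger child -11 at index 6, swap → [10, 3, -11, -7, -14, -28, -47, -49, -26, -42, -30]
extract-max #3 returns 10:
  remove root 10; move last element -30 to root → [-30, 3, -11, -7, -14, -28, -47, -49, -26, -42]
  -30 vs larger child 3 at index 1, swap → [3, -30, -11, -7, -14, -28, -47, -49, -26, -42]
  -30 vs larger child -7 at index 3, swap → [3, -7, -11, -30, -14, -28, -47, -49, -26, -42]
  -30 vs larger child -26 at index 8, swap → [3, -7, -11, -26, -14, -28, -47, -49, -30, -42]
extract-max #4 returns 3:
  remove root 3; move last element -42 to root → [-42, -7, -11, -26, -14, -28, -47, -49, -30]
  -42 vs larger child -7 at index 1, swap → [-7, -42, -11, -26, -14, -28, -47, -49, -30]
  -42 vs larger child -14 at index 4, swap → [-7, -14, -11, -26, -42, -28, -47, -49, -30]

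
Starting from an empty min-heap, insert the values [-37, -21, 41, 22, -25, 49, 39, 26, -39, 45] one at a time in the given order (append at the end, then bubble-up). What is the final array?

[-39, -37, 39, -25, -21, 49, 41, 26, 22, 45]

Insert -37:
  append -37 at index 0 → [-37] (no swap needed)
Insert -21:
  append -21 at index 1 → [-37, -21] (no swap needed)
Insert 41:
  append 41 at index 2 → [-37, -21, 41] (no swap needed)
Insert 22:
  append 22 at index 3 → [-37, -21, 41, 22] (no swap needed)
Insert -25:
  append -25 at index 4 → [-37, -21, 41, 22, -25]
  -25 < parent -21 at index 1, swap → [-37, -25, 41, 22, -21]
Insert 49:
  append 49 at index 5 → [-37, -25, 41, 22, -21, 49] (no swap needed)
Insert 39:
  append 39 at index 6 → [-37, -25, 41, 22, -21, 49, 39]
  39 < parent 41 at index 2, swap → [-37, -25, 39, 22, -21, 49, 41]
Insert 26:
  append 26 at index 7 → [-37, -25, 39, 22, -21, 49, 41, 26] (no swap needed)
Insert -39:
  append -39 at index 8 → [-37, -25, 39, 22, -21, 49, 41, 26, -39]
  -39 < parent 22 at index 3, swap → [-37, -25, 39, -39, -21, 49, 41, 26, 22]
  -39 < parent -25 at index 1, swap → [-37, -39, 39, -25, -21, 49, 41, 26, 22]
  -39 < parent -37 at index 0, swap → [-39, -37, 39, -25, -21, 49, 41, 26, 22]
Insert 45:
  append 45 at index 9 → [-39, -37, 39, -25, -21, 49, 41, 26, 22, 45] (no swap needed)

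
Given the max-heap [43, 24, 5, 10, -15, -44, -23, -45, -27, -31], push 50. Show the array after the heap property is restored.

append 50 at index 10 → [43, 24, 5, 10, -15, -44, -23, -45, -27, -31, 50]
50 > parent -15 at index 4, swap → [43, 24, 5, 10, 50, -44, -23, -45, -27, -31, -15]
50 > parent 24 at index 1, swap → [43, 50, 5, 10, 24, -44, -23, -45, -27, -31, -15]
50 > parent 43 at index 0, swap → [50, 43, 5, 10, 24, -44, -23, -45, -27, -31, -15]

[50, 43, 5, 10, 24, -44, -23, -45, -27, -31, -15]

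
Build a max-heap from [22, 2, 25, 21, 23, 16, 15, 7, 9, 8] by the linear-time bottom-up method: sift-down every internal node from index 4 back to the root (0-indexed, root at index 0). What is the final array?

sift down from index 4: already satisfies heap property
sift down from index 3: already satisfies heap property
sift down from index 2: already satisfies heap property
sift down from index 1:
  2 vs larger child 23 at index 4, swap → [22, 23, 25, 21, 2, 16, 15, 7, 9, 8]
  2 vs only child 8 at index 9, swap → [22, 23, 25, 21, 8, 16, 15, 7, 9, 2]
sift down from index 0:
  22 vs larger child 25 at index 2, swap → [25, 23, 22, 21, 8, 16, 15, 7, 9, 2]

[25, 23, 22, 21, 8, 16, 15, 7, 9, 2]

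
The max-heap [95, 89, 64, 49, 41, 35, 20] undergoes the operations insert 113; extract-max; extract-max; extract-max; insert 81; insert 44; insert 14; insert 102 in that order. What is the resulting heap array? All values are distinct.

[102, 81, 64, 49, 41, 35, 44, 14, 20]

insert 113:
  append 113 at index 7 → [95, 89, 64, 49, 41, 35, 20, 113]
  113 > parent 49 at index 3, swap → [95, 89, 64, 113, 41, 35, 20, 49]
  113 > parent 89 at index 1, swap → [95, 113, 64, 89, 41, 35, 20, 49]
  113 > parent 95 at index 0, swap → [113, 95, 64, 89, 41, 35, 20, 49]
extract-max → returns 113:
  remove root 113; move last element 49 to root → [49, 95, 64, 89, 41, 35, 20]
  49 vs larger child 95 at index 1, swap → [95, 49, 64, 89, 41, 35, 20]
  49 vs larger child 89 at index 3, swap → [95, 89, 64, 49, 41, 35, 20]
extract-max → returns 95:
  remove root 95; move last element 20 to root → [20, 89, 64, 49, 41, 35]
  20 vs larger child 89 at index 1, swap → [89, 20, 64, 49, 41, 35]
  20 vs larger child 49 at index 3, swap → [89, 49, 64, 20, 41, 35]
extract-max → returns 89:
  remove root 89; move last element 35 to root → [35, 49, 64, 20, 41]
  35 vs larger child 64 at index 2, swap → [64, 49, 35, 20, 41]
insert 81:
  append 81 at index 5 → [64, 49, 35, 20, 41, 81]
  81 > parent 35 at index 2, swap → [64, 49, 81, 20, 41, 35]
  81 > parent 64 at index 0, swap → [81, 49, 64, 20, 41, 35]
insert 44:
  append 44 at index 6 → [81, 49, 64, 20, 41, 35, 44] (no swap needed)
insert 14:
  append 14 at index 7 → [81, 49, 64, 20, 41, 35, 44, 14] (no swap needed)
insert 102:
  append 102 at index 8 → [81, 49, 64, 20, 41, 35, 44, 14, 102]
  102 > parent 20 at index 3, swap → [81, 49, 64, 102, 41, 35, 44, 14, 20]
  102 > parent 49 at index 1, swap → [81, 102, 64, 49, 41, 35, 44, 14, 20]
  102 > parent 81 at index 0, swap → [102, 81, 64, 49, 41, 35, 44, 14, 20]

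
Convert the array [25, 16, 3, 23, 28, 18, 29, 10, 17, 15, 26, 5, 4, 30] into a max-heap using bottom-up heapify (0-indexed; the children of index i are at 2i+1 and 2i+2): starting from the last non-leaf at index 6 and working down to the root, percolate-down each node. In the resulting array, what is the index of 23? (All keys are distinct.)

sift down from index 6:
  29 vs only child 30 at index 13, swap → [25, 16, 3, 23, 28, 18, 30, 10, 17, 15, 26, 5, 4, 29]
sift down from index 5: already satisfies heap property
sift down from index 4: already satisfies heap property
sift down from index 3: already satisfies heap property
sift down from index 2:
  3 vs larger child 30 at index 6, swap → [25, 16, 30, 23, 28, 18, 3, 10, 17, 15, 26, 5, 4, 29]
  3 vs only child 29 at index 13, swap → [25, 16, 30, 23, 28, 18, 29, 10, 17, 15, 26, 5, 4, 3]
sift down from index 1:
  16 vs larger child 28 at index 4, swap → [25, 28, 30, 23, 16, 18, 29, 10, 17, 15, 26, 5, 4, 3]
  16 vs larger child 26 at index 10, swap → [25, 28, 30, 23, 26, 18, 29, 10, 17, 15, 16, 5, 4, 3]
sift down from index 0:
  25 vs larger child 30 at index 2, swap → [30, 28, 25, 23, 26, 18, 29, 10, 17, 15, 16, 5, 4, 3]
  25 vs larger child 29 at index 6, swap → [30, 28, 29, 23, 26, 18, 25, 10, 17, 15, 16, 5, 4, 3]
resulting array: [30, 28, 29, 23, 26, 18, 25, 10, 17, 15, 16, 5, 4, 3]

3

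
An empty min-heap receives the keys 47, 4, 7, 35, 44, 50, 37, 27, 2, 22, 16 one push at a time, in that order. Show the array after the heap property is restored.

Insert 47:
  append 47 at index 0 → [47] (no swap needed)
Insert 4:
  append 4 at index 1 → [47, 4]
  4 < parent 47 at index 0, swap → [4, 47]
Insert 7:
  append 7 at index 2 → [4, 47, 7] (no swap needed)
Insert 35:
  append 35 at index 3 → [4, 47, 7, 35]
  35 < parent 47 at index 1, swap → [4, 35, 7, 47]
Insert 44:
  append 44 at index 4 → [4, 35, 7, 47, 44] (no swap needed)
Insert 50:
  append 50 at index 5 → [4, 35, 7, 47, 44, 50] (no swap needed)
Insert 37:
  append 37 at index 6 → [4, 35, 7, 47, 44, 50, 37] (no swap needed)
Insert 27:
  append 27 at index 7 → [4, 35, 7, 47, 44, 50, 37, 27]
  27 < parent 47 at index 3, swap → [4, 35, 7, 27, 44, 50, 37, 47]
  27 < parent 35 at index 1, swap → [4, 27, 7, 35, 44, 50, 37, 47]
Insert 2:
  append 2 at index 8 → [4, 27, 7, 35, 44, 50, 37, 47, 2]
  2 < parent 35 at index 3, swap → [4, 27, 7, 2, 44, 50, 37, 47, 35]
  2 < parent 27 at index 1, swap → [4, 2, 7, 27, 44, 50, 37, 47, 35]
  2 < parent 4 at index 0, swap → [2, 4, 7, 27, 44, 50, 37, 47, 35]
Insert 22:
  append 22 at index 9 → [2, 4, 7, 27, 44, 50, 37, 47, 35, 22]
  22 < parent 44 at index 4, swap → [2, 4, 7, 27, 22, 50, 37, 47, 35, 44]
Insert 16:
  append 16 at index 10 → [2, 4, 7, 27, 22, 50, 37, 47, 35, 44, 16]
  16 < parent 22 at index 4, swap → [2, 4, 7, 27, 16, 50, 37, 47, 35, 44, 22]

[2, 4, 7, 27, 16, 50, 37, 47, 35, 44, 22]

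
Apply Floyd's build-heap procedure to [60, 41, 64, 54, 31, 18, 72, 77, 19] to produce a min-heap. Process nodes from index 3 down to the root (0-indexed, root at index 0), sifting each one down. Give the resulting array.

[18, 19, 60, 41, 31, 64, 72, 77, 54]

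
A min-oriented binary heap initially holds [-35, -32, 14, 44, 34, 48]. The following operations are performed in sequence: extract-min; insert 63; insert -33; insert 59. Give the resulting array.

extract-min → returns -35:
  remove root -35; move last element 48 to root → [48, -32, 14, 44, 34]
  48 vs smaller child -32 at index 1, swap → [-32, 48, 14, 44, 34]
  48 vs smaller child 34 at index 4, swap → [-32, 34, 14, 44, 48]
insert 63:
  append 63 at index 5 → [-32, 34, 14, 44, 48, 63] (no swap needed)
insert -33:
  append -33 at index 6 → [-32, 34, 14, 44, 48, 63, -33]
  -33 < parent 14 at index 2, swap → [-32, 34, -33, 44, 48, 63, 14]
  -33 < parent -32 at index 0, swap → [-33, 34, -32, 44, 48, 63, 14]
insert 59:
  append 59 at index 7 → [-33, 34, -32, 44, 48, 63, 14, 59] (no swap needed)

[-33, 34, -32, 44, 48, 63, 14, 59]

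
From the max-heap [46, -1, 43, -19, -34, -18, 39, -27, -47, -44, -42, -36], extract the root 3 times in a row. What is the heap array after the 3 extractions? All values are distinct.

[-1, -19, -18, -27, -34, -42, -36, -44, -47]

extract-max #1 returns 46:
  remove root 46; move last element -36 to root → [-36, -1, 43, -19, -34, -18, 39, -27, -47, -44, -42]
  -36 vs larger child 43 at index 2, swap → [43, -1, -36, -19, -34, -18, 39, -27, -47, -44, -42]
  -36 vs larger child 39 at index 6, swap → [43, -1, 39, -19, -34, -18, -36, -27, -47, -44, -42]
extract-max #2 returns 43:
  remove root 43; move last element -42 to root → [-42, -1, 39, -19, -34, -18, -36, -27, -47, -44]
  -42 vs larger child 39 at index 2, swap → [39, -1, -42, -19, -34, -18, -36, -27, -47, -44]
  -42 vs larger child -18 at index 5, swap → [39, -1, -18, -19, -34, -42, -36, -27, -47, -44]
extract-max #3 returns 39:
  remove root 39; move last element -44 to root → [-44, -1, -18, -19, -34, -42, -36, -27, -47]
  -44 vs larger child -1 at index 1, swap → [-1, -44, -18, -19, -34, -42, -36, -27, -47]
  -44 vs larger child -19 at index 3, swap → [-1, -19, -18, -44, -34, -42, -36, -27, -47]
  -44 vs larger child -27 at index 7, swap → [-1, -19, -18, -27, -34, -42, -36, -44, -47]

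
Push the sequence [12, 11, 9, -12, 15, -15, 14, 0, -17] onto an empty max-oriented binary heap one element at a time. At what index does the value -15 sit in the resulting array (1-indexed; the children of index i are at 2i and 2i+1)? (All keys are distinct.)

6

Insert 12:
  append 12 at index 1 → [12] (no swap needed)
Insert 11:
  append 11 at index 2 → [12, 11] (no swap needed)
Insert 9:
  append 9 at index 3 → [12, 11, 9] (no swap needed)
Insert -12:
  append -12 at index 4 → [12, 11, 9, -12] (no swap needed)
Insert 15:
  append 15 at index 5 → [12, 11, 9, -12, 15]
  15 > parent 11 at index 2, swap → [12, 15, 9, -12, 11]
  15 > parent 12 at index 1, swap → [15, 12, 9, -12, 11]
Insert -15:
  append -15 at index 6 → [15, 12, 9, -12, 11, -15] (no swap needed)
Insert 14:
  append 14 at index 7 → [15, 12, 9, -12, 11, -15, 14]
  14 > parent 9 at index 3, swap → [15, 12, 14, -12, 11, -15, 9]
Insert 0:
  append 0 at index 8 → [15, 12, 14, -12, 11, -15, 9, 0]
  0 > parent -12 at index 4, swap → [15, 12, 14, 0, 11, -15, 9, -12]
Insert -17:
  append -17 at index 9 → [15, 12, 14, 0, 11, -15, 9, -12, -17] (no swap needed)
resulting array: [15, 12, 14, 0, 11, -15, 9, -12, -17]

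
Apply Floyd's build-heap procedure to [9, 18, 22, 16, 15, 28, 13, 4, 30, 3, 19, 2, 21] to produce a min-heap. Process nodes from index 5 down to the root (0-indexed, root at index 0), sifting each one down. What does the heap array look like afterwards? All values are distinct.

[2, 3, 9, 4, 15, 21, 13, 16, 30, 18, 19, 28, 22]

sift down from index 5:
  28 vs smaller child 2 at index 11, swap → [9, 18, 22, 16, 15, 2, 13, 4, 30, 3, 19, 28, 21]
sift down from index 4:
  15 vs smaller child 3 at index 9, swap → [9, 18, 22, 16, 3, 2, 13, 4, 30, 15, 19, 28, 21]
sift down from index 3:
  16 vs smaller child 4 at index 7, swap → [9, 18, 22, 4, 3, 2, 13, 16, 30, 15, 19, 28, 21]
sift down from index 2:
  22 vs smaller child 2 at index 5, swap → [9, 18, 2, 4, 3, 22, 13, 16, 30, 15, 19, 28, 21]
  22 vs smaller child 21 at index 12, swap → [9, 18, 2, 4, 3, 21, 13, 16, 30, 15, 19, 28, 22]
sift down from index 1:
  18 vs smaller child 3 at index 4, swap → [9, 3, 2, 4, 18, 21, 13, 16, 30, 15, 19, 28, 22]
  18 vs smaller child 15 at index 9, swap → [9, 3, 2, 4, 15, 21, 13, 16, 30, 18, 19, 28, 22]
sift down from index 0:
  9 vs smaller child 2 at index 2, swap → [2, 3, 9, 4, 15, 21, 13, 16, 30, 18, 19, 28, 22]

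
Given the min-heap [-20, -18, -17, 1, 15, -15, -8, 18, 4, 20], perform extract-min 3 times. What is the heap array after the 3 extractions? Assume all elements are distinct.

[-15, 1, -8, 4, 15, 20, 18]

extract-min #1 returns -20:
  remove root -20; move last element 20 to root → [20, -18, -17, 1, 15, -15, -8, 18, 4]
  20 vs smaller child -18 at index 1, swap → [-18, 20, -17, 1, 15, -15, -8, 18, 4]
  20 vs smaller child 1 at index 3, swap → [-18, 1, -17, 20, 15, -15, -8, 18, 4]
  20 vs smaller child 4 at index 8, swap → [-18, 1, -17, 4, 15, -15, -8, 18, 20]
extract-min #2 returns -18:
  remove root -18; move last element 20 to root → [20, 1, -17, 4, 15, -15, -8, 18]
  20 vs smaller child -17 at index 2, swap → [-17, 1, 20, 4, 15, -15, -8, 18]
  20 vs smaller child -15 at index 5, swap → [-17, 1, -15, 4, 15, 20, -8, 18]
extract-min #3 returns -17:
  remove root -17; move last element 18 to root → [18, 1, -15, 4, 15, 20, -8]
  18 vs smaller child -15 at index 2, swap → [-15, 1, 18, 4, 15, 20, -8]
  18 vs smaller child -8 at index 6, swap → [-15, 1, -8, 4, 15, 20, 18]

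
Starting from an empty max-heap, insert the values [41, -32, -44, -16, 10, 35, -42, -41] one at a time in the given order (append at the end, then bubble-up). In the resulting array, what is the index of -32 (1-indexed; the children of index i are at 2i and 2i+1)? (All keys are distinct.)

Insert 41:
  append 41 at index 1 → [41] (no swap needed)
Insert -32:
  append -32 at index 2 → [41, -32] (no swap needed)
Insert -44:
  append -44 at index 3 → [41, -32, -44] (no swap needed)
Insert -16:
  append -16 at index 4 → [41, -32, -44, -16]
  -16 > parent -32 at index 2, swap → [41, -16, -44, -32]
Insert 10:
  append 10 at index 5 → [41, -16, -44, -32, 10]
  10 > parent -16 at index 2, swap → [41, 10, -44, -32, -16]
Insert 35:
  append 35 at index 6 → [41, 10, -44, -32, -16, 35]
  35 > parent -44 at index 3, swap → [41, 10, 35, -32, -16, -44]
Insert -42:
  append -42 at index 7 → [41, 10, 35, -32, -16, -44, -42] (no swap needed)
Insert -41:
  append -41 at index 8 → [41, 10, 35, -32, -16, -44, -42, -41] (no swap needed)
resulting array: [41, 10, 35, -32, -16, -44, -42, -41]

4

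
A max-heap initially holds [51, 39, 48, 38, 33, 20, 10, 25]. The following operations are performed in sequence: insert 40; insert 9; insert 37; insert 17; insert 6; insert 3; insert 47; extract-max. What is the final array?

[48, 40, 47, 39, 37, 20, 10, 25, 38, 9, 33, 17, 6, 3]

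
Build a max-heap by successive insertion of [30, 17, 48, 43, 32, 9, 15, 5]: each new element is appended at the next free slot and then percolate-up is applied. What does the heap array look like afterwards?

[48, 43, 30, 17, 32, 9, 15, 5]

Insert 30:
  append 30 at index 0 → [30] (no swap needed)
Insert 17:
  append 17 at index 1 → [30, 17] (no swap needed)
Insert 48:
  append 48 at index 2 → [30, 17, 48]
  48 > parent 30 at index 0, swap → [48, 17, 30]
Insert 43:
  append 43 at index 3 → [48, 17, 30, 43]
  43 > parent 17 at index 1, swap → [48, 43, 30, 17]
Insert 32:
  append 32 at index 4 → [48, 43, 30, 17, 32] (no swap needed)
Insert 9:
  append 9 at index 5 → [48, 43, 30, 17, 32, 9] (no swap needed)
Insert 15:
  append 15 at index 6 → [48, 43, 30, 17, 32, 9, 15] (no swap needed)
Insert 5:
  append 5 at index 7 → [48, 43, 30, 17, 32, 9, 15, 5] (no swap needed)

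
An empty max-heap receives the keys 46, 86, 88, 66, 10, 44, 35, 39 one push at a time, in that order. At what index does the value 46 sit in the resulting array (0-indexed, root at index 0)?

3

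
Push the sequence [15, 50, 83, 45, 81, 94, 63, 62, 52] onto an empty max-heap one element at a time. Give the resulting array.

Insert 15:
  append 15 at index 0 → [15] (no swap needed)
Insert 50:
  append 50 at index 1 → [15, 50]
  50 > parent 15 at index 0, swap → [50, 15]
Insert 83:
  append 83 at index 2 → [50, 15, 83]
  83 > parent 50 at index 0, swap → [83, 15, 50]
Insert 45:
  append 45 at index 3 → [83, 15, 50, 45]
  45 > parent 15 at index 1, swap → [83, 45, 50, 15]
Insert 81:
  append 81 at index 4 → [83, 45, 50, 15, 81]
  81 > parent 45 at index 1, swap → [83, 81, 50, 15, 45]
Insert 94:
  append 94 at index 5 → [83, 81, 50, 15, 45, 94]
  94 > parent 50 at index 2, swap → [83, 81, 94, 15, 45, 50]
  94 > parent 83 at index 0, swap → [94, 81, 83, 15, 45, 50]
Insert 63:
  append 63 at index 6 → [94, 81, 83, 15, 45, 50, 63] (no swap needed)
Insert 62:
  append 62 at index 7 → [94, 81, 83, 15, 45, 50, 63, 62]
  62 > parent 15 at index 3, swap → [94, 81, 83, 62, 45, 50, 63, 15]
Insert 52:
  append 52 at index 8 → [94, 81, 83, 62, 45, 50, 63, 15, 52] (no swap needed)

[94, 81, 83, 62, 45, 50, 63, 15, 52]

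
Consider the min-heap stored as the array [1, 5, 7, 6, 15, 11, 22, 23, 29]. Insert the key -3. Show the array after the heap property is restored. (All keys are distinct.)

[-3, 1, 7, 6, 5, 11, 22, 23, 29, 15]

append -3 at index 9 → [1, 5, 7, 6, 15, 11, 22, 23, 29, -3]
-3 < parent 15 at index 4, swap → [1, 5, 7, 6, -3, 11, 22, 23, 29, 15]
-3 < parent 5 at index 1, swap → [1, -3, 7, 6, 5, 11, 22, 23, 29, 15]
-3 < parent 1 at index 0, swap → [-3, 1, 7, 6, 5, 11, 22, 23, 29, 15]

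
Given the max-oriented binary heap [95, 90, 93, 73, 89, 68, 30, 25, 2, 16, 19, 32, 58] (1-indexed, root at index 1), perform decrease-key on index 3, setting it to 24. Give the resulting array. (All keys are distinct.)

[95, 90, 68, 73, 89, 58, 30, 25, 2, 16, 19, 32, 24]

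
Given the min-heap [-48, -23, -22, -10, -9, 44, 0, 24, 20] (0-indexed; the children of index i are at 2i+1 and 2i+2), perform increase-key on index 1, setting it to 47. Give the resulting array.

[-48, -10, -22, 20, -9, 44, 0, 24, 47]

set index 1 from -23 to 47 → [-48, 47, -22, -10, -9, 44, 0, 24, 20]
47 vs smaller child -10 at index 3, swap → [-48, -10, -22, 47, -9, 44, 0, 24, 20]
47 vs smaller child 20 at index 8, swap → [-48, -10, -22, 20, -9, 44, 0, 24, 47]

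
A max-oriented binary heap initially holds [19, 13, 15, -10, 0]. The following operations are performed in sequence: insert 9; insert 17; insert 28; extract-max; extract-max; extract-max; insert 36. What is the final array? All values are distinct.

insert 9:
  append 9 at index 5 → [19, 13, 15, -10, 0, 9] (no swap needed)
insert 17:
  append 17 at index 6 → [19, 13, 15, -10, 0, 9, 17]
  17 > parent 15 at index 2, swap → [19, 13, 17, -10, 0, 9, 15]
insert 28:
  append 28 at index 7 → [19, 13, 17, -10, 0, 9, 15, 28]
  28 > parent -10 at index 3, swap → [19, 13, 17, 28, 0, 9, 15, -10]
  28 > parent 13 at index 1, swap → [19, 28, 17, 13, 0, 9, 15, -10]
  28 > parent 19 at index 0, swap → [28, 19, 17, 13, 0, 9, 15, -10]
extract-max → returns 28:
  remove root 28; move last element -10 to root → [-10, 19, 17, 13, 0, 9, 15]
  -10 vs larger child 19 at index 1, swap → [19, -10, 17, 13, 0, 9, 15]
  -10 vs larger child 13 at index 3, swap → [19, 13, 17, -10, 0, 9, 15]
extract-max → returns 19:
  remove root 19; move last element 15 to root → [15, 13, 17, -10, 0, 9]
  15 vs larger child 17 at index 2, swap → [17, 13, 15, -10, 0, 9]
extract-max → returns 17:
  remove root 17; move last element 9 to root → [9, 13, 15, -10, 0]
  9 vs larger child 15 at index 2, swap → [15, 13, 9, -10, 0]
insert 36:
  append 36 at index 5 → [15, 13, 9, -10, 0, 36]
  36 > parent 9 at index 2, swap → [15, 13, 36, -10, 0, 9]
  36 > parent 15 at index 0, swap → [36, 13, 15, -10, 0, 9]

[36, 13, 15, -10, 0, 9]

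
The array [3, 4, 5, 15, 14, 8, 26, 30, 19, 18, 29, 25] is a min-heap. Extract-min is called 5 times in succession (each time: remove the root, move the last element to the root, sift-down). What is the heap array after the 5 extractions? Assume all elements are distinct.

[15, 18, 25, 19, 30, 29, 26]

extract-min #1 returns 3:
  remove root 3; move last element 25 to root → [25, 4, 5, 15, 14, 8, 26, 30, 19, 18, 29]
  25 vs smaller child 4 at index 1, swap → [4, 25, 5, 15, 14, 8, 26, 30, 19, 18, 29]
  25 vs smaller child 14 at index 4, swap → [4, 14, 5, 15, 25, 8, 26, 30, 19, 18, 29]
  25 vs smaller child 18 at index 9, swap → [4, 14, 5, 15, 18, 8, 26, 30, 19, 25, 29]
extract-min #2 returns 4:
  remove root 4; move last element 29 to root → [29, 14, 5, 15, 18, 8, 26, 30, 19, 25]
  29 vs smaller child 5 at index 2, swap → [5, 14, 29, 15, 18, 8, 26, 30, 19, 25]
  29 vs smaller child 8 at index 5, swap → [5, 14, 8, 15, 18, 29, 26, 30, 19, 25]
extract-min #3 returns 5:
  remove root 5; move last element 25 to root → [25, 14, 8, 15, 18, 29, 26, 30, 19]
  25 vs smaller child 8 at index 2, swap → [8, 14, 25, 15, 18, 29, 26, 30, 19]
extract-min #4 returns 8:
  remove root 8; move last element 19 to root → [19, 14, 25, 15, 18, 29, 26, 30]
  19 vs smaller child 14 at index 1, swap → [14, 19, 25, 15, 18, 29, 26, 30]
  19 vs smaller child 15 at index 3, swap → [14, 15, 25, 19, 18, 29, 26, 30]
extract-min #5 returns 14:
  remove root 14; move last element 30 to root → [30, 15, 25, 19, 18, 29, 26]
  30 vs smaller child 15 at index 1, swap → [15, 30, 25, 19, 18, 29, 26]
  30 vs smaller child 18 at index 4, swap → [15, 18, 25, 19, 30, 29, 26]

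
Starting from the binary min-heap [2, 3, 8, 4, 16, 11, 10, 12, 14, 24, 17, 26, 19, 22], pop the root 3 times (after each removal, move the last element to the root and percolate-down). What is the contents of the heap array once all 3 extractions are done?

extract-min #1 returns 2:
  remove root 2; move last element 22 to root → [22, 3, 8, 4, 16, 11, 10, 12, 14, 24, 17, 26, 19]
  22 vs smaller child 3 at index 1, swap → [3, 22, 8, 4, 16, 11, 10, 12, 14, 24, 17, 26, 19]
  22 vs smaller child 4 at index 3, swap → [3, 4, 8, 22, 16, 11, 10, 12, 14, 24, 17, 26, 19]
  22 vs smaller child 12 at index 7, swap → [3, 4, 8, 12, 16, 11, 10, 22, 14, 24, 17, 26, 19]
extract-min #2 returns 3:
  remove root 3; move last element 19 to root → [19, 4, 8, 12, 16, 11, 10, 22, 14, 24, 17, 26]
  19 vs smaller child 4 at index 1, swap → [4, 19, 8, 12, 16, 11, 10, 22, 14, 24, 17, 26]
  19 vs smaller child 12 at index 3, swap → [4, 12, 8, 19, 16, 11, 10, 22, 14, 24, 17, 26]
  19 vs smaller child 14 at index 8, swap → [4, 12, 8, 14, 16, 11, 10, 22, 19, 24, 17, 26]
extract-min #3 returns 4:
  remove root 4; move last element 26 to root → [26, 12, 8, 14, 16, 11, 10, 22, 19, 24, 17]
  26 vs smaller child 8 at index 2, swap → [8, 12, 26, 14, 16, 11, 10, 22, 19, 24, 17]
  26 vs smaller child 10 at index 6, swap → [8, 12, 10, 14, 16, 11, 26, 22, 19, 24, 17]

[8, 12, 10, 14, 16, 11, 26, 22, 19, 24, 17]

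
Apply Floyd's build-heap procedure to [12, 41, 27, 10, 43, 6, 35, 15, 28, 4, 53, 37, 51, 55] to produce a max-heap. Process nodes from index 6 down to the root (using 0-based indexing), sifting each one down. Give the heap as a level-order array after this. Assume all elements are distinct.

[55, 53, 51, 28, 43, 37, 35, 15, 10, 4, 41, 12, 6, 27]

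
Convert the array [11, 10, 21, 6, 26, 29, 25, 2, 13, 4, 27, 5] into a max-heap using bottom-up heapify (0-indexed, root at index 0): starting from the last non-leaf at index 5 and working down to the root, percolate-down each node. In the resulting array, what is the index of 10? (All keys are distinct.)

10

sift down from index 5: already satisfies heap property
sift down from index 4:
  26 vs larger child 27 at index 10, swap → [11, 10, 21, 6, 27, 29, 25, 2, 13, 4, 26, 5]
sift down from index 3:
  6 vs larger child 13 at index 8, swap → [11, 10, 21, 13, 27, 29, 25, 2, 6, 4, 26, 5]
sift down from index 2:
  21 vs larger child 29 at index 5, swap → [11, 10, 29, 13, 27, 21, 25, 2, 6, 4, 26, 5]
sift down from index 1:
  10 vs larger child 27 at index 4, swap → [11, 27, 29, 13, 10, 21, 25, 2, 6, 4, 26, 5]
  10 vs larger child 26 at index 10, swap → [11, 27, 29, 13, 26, 21, 25, 2, 6, 4, 10, 5]
sift down from index 0:
  11 vs larger child 29 at index 2, swap → [29, 27, 11, 13, 26, 21, 25, 2, 6, 4, 10, 5]
  11 vs larger child 25 at index 6, swap → [29, 27, 25, 13, 26, 21, 11, 2, 6, 4, 10, 5]
resulting array: [29, 27, 25, 13, 26, 21, 11, 2, 6, 4, 10, 5]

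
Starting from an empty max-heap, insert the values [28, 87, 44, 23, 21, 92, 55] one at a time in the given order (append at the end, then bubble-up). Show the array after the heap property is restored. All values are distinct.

[92, 28, 87, 23, 21, 44, 55]

Insert 28:
  append 28 at index 0 → [28] (no swap needed)
Insert 87:
  append 87 at index 1 → [28, 87]
  87 > parent 28 at index 0, swap → [87, 28]
Insert 44:
  append 44 at index 2 → [87, 28, 44] (no swap needed)
Insert 23:
  append 23 at index 3 → [87, 28, 44, 23] (no swap needed)
Insert 21:
  append 21 at index 4 → [87, 28, 44, 23, 21] (no swap needed)
Insert 92:
  append 92 at index 5 → [87, 28, 44, 23, 21, 92]
  92 > parent 44 at index 2, swap → [87, 28, 92, 23, 21, 44]
  92 > parent 87 at index 0, swap → [92, 28, 87, 23, 21, 44]
Insert 55:
  append 55 at index 6 → [92, 28, 87, 23, 21, 44, 55] (no swap needed)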